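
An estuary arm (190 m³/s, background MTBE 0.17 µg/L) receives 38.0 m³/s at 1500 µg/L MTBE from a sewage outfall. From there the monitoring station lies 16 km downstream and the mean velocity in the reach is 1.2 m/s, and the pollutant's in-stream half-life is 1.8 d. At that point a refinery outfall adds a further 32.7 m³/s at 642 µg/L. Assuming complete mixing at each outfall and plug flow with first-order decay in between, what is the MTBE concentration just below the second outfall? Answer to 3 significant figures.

After mixing, C = (190.0·0.1700 + 38.00·1500) / 228.0 = 57030/228.0 = 250.1 µg/L; combined flow 228.0 m³/s.
Travel time t = 16·1000 / 1.2 = 13330 s = 3.704 h.
Half-life 1.8 d → k = ln 2 / 1.8 = 0.3851 d⁻¹.
First-order decay: C = 250.1·exp(−k·t) = 250.1·0.9423 = 235.7 µg/L.
Second outfall: C = (228.0·235.7 + 32.70·642.0)/260.7 = 286.7 µg/L.

287 µg/L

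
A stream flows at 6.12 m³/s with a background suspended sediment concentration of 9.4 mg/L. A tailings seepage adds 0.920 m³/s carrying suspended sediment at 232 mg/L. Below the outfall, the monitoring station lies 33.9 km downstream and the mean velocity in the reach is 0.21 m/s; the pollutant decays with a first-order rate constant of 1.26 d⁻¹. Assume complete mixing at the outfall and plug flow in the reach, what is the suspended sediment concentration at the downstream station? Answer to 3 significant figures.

3.66 mg/L

Flow-weighted average: C = (6.120·9.400 + 0.9200·232.0) / 7.040 = 271.0/7.040 = 38.49 mg/L.
Travel time t = 33.9·1000 / 0.21 = 161400 s = 44.84 h.
Applying C = C₀e^(−kt): 38.49 × 0.09497 = 3.655 mg/L.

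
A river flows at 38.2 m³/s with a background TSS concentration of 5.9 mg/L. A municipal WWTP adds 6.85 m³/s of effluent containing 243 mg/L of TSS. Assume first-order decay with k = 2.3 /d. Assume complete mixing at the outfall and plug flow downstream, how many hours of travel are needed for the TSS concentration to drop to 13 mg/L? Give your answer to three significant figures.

Conservation of mass: C = (38.20·5.900 + 6.850·243.0) / 45.05 = 1890/45.05 = 41.95 mg/L.
41.95·exp(−k·t) = 13 → t = ln(41.95/13)/k = 44010 s = 12.23 h.

12.2 h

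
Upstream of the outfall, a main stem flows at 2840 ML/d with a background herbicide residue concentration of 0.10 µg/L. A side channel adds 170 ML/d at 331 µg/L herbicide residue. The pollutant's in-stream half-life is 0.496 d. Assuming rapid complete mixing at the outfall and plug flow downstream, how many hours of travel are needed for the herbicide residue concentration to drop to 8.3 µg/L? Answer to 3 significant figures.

Conservation of mass: C = (2840·0.1000 + 170.0·331.0) / 3010 = 56550/3010 = 18.79 µg/L.
Half-life 0.496 d → k = ln 2 / 0.496 = 1.397 d⁻¹.
18.79·exp(−k·t) = 8.3 → t = ln(18.79/8.3)/k = 50510 s = 14.03 h.

14.0 h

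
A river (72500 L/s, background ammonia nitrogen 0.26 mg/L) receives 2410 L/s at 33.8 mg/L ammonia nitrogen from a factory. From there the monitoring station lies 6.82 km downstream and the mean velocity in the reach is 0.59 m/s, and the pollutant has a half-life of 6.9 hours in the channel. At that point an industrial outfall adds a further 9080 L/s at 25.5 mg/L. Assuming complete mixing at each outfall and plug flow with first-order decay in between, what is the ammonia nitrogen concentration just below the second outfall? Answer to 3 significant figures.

3.62 mg/L

Mass balance: C = (72500·0.2600 + 2410·33.80) / 74910 = 100300/74910 = 1.339 mg/L; combined flow 74910 L/s.
Travel time t = 6.82·1000 / 0.59 = 11560 s = 3.211 h.
Half-life 6.9 h → k = ln 2 / 6.9 = 0.1005 h⁻¹ = 2.411 d⁻¹.
After decay, C = 1.339 × e^(−kt) = 1.339 × 0.7243 = 0.9699 mg/L.
Second outfall: C = (74910·0.9699 + 9080·25.50)/83990 = 3.622 mg/L.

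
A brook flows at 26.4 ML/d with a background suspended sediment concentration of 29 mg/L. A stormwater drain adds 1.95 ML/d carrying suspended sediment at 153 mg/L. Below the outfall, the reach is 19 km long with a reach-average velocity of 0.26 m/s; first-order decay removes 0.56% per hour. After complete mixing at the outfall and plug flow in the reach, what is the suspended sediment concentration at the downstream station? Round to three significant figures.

33.5 mg/L

Mass balance: C = (26.40·29.00 + 1.950·153.0) / 28.35 = 1064/28.35 = 37.53 mg/L.
Travel time t = 19·1000 / 0.26 = 73080 s = 20.30 h.
0.56%/h lost → k = −ln(1 − 0.0056) = 0.005616 h⁻¹.
First-order decay: C = 37.53·exp(−k·t) = 37.53·0.8923 = 33.49 mg/L.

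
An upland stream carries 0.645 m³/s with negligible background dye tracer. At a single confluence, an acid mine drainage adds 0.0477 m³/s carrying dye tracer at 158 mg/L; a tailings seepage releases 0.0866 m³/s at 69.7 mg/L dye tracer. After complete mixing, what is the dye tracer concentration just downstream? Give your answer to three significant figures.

17.4 mg/L

Mixed concentration C = ΣQC/ΣQ = (0.6450·0 + 0.04770·158.0 + 0.08660·69.70) / 0.7793 = 13.57/0.7793 = 17.42 mg/L.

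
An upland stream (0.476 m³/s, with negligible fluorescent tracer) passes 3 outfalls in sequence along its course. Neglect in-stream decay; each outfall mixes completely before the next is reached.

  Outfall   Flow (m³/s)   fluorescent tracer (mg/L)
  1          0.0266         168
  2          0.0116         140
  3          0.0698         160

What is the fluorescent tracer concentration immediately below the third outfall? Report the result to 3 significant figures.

Below outfall 1: Q → 0.5026 m³/s, C = (0.4760·0 + 0.02660·168.0)/0.5026 = 8.891 mg/L.
Below outfall 2: Q → 0.5142 m³/s, C = (0.5026·8.891 + 0.01160·140.0)/0.5142 = 11.85 mg/L.
Below outfall 3: Q → 0.5840 m³/s, C = (0.5142·11.85 + 0.06980·160.0)/0.5840 = 29.56 mg/L.

29.6 mg/L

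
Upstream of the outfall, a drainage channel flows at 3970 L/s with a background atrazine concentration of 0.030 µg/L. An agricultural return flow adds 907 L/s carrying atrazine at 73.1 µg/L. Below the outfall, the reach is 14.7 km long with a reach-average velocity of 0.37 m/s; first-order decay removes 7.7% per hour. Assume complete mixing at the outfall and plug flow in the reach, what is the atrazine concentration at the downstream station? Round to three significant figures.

After mixing, C = (3970·0.03000 + 907.0·73.10) / 4877 = 66420/4877 = 13.62 µg/L.
Travel time t = 14.7·1000 / 0.37 = 39730 s = 11.04 h.
7.7%/h lost → k = −ln(1 − 0.077) = 0.08013 h⁻¹.
Applying C = C₀e^(−kt): 13.62 × 0.4130 = 5.625 µg/L.

5.62 µg/L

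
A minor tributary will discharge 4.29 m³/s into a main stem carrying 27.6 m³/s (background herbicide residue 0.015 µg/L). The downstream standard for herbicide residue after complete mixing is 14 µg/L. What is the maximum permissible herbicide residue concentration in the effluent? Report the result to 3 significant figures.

At the limit, (Qr·Cr + Qe·Cₑ)/(Qr + Qe) = 14:
Cₑ = (31.89·14 − 27.60·0.01500) / 4.290 = 104.0 µg/L.

104 µg/L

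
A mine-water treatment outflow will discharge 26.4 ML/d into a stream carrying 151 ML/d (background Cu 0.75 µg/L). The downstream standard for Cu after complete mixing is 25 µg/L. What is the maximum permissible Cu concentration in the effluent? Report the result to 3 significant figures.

164 µg/L

At the limit, (Qr·Cr + Qe·Cₑ)/(Qr + Qe) = 25:
Cₑ = (177.4·25 − 151.0·0.7500) / 26.40 = 163.7 µg/L.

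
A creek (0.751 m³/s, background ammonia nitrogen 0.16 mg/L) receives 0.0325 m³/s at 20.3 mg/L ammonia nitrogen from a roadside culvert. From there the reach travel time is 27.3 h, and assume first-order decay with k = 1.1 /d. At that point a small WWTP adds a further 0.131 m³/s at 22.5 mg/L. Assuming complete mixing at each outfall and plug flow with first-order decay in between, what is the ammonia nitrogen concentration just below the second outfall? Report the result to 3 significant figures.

Conservation of mass: C = (0.7510·0.1600 + 0.03250·20.30) / 0.7835 = 0.7799/0.7835 = 0.9954 mg/L; combined flow 0.7835 m³/s.
Decay over the reach: 0.9954·exp(−kt) = 0.9954·0.2861 = 0.2848 mg/L.
Second outfall: C = (0.7835·0.2848 + 0.1310·22.50)/0.9145 = 3.467 mg/L.

3.47 mg/L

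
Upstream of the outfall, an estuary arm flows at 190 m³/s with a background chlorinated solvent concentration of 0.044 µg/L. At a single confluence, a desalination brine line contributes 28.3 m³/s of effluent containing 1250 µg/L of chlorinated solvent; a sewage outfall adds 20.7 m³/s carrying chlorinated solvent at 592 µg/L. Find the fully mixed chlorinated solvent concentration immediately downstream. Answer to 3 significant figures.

Mass balance: C = (190.0·0.04400 + 28.30·1250 + 20.70·592.0) / 239.0 = 47640/239.0 = 199.3 µg/L.

199 µg/L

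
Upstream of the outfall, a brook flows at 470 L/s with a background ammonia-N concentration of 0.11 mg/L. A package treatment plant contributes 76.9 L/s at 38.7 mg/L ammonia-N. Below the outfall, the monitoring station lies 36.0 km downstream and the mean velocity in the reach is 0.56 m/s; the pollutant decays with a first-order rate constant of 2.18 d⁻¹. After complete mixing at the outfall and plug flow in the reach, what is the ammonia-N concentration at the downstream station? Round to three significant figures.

Flow-weighted average: C = (470.0·0.1100 + 76.90·38.70) / 546.9 = 3028/546.9 = 5.536 mg/L.
Travel time t = 36.0·1000 / 0.56 = 64290 s = 17.86 h.
First-order decay: C = 5.536·exp(−k·t) = 5.536·0.1975 = 1.093 mg/L.

1.09 mg/L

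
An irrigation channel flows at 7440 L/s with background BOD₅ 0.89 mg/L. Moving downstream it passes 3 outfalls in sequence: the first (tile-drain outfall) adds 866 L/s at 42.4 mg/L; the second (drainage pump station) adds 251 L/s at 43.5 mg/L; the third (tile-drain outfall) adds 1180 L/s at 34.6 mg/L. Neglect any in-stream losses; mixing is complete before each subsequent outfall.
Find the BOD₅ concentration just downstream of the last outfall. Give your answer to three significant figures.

Below outfall 1: Q → 8306 L/s, C = (7440·0.8900 + 866.0·42.40)/8306 = 5.218 mg/L.
Below outfall 2: Q → 8557 L/s, C = (8306·5.218 + 251.0·43.50)/8557 = 6.341 mg/L.
Below outfall 3: Q → 9737 L/s, C = (8557·6.341 + 1180·34.60)/9737 = 9.765 mg/L.

9.77 mg/L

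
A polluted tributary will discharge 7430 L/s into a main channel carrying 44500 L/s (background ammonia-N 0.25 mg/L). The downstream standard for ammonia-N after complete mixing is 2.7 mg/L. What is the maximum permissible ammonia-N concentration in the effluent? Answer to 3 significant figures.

17.4 mg/L

At the limit, (Qr·Cr + Qe·Cₑ)/(Qr + Qe) = 2.7:
Cₑ = (51930·2.7 − 44500·0.2500) / 7430 = 17.37 mg/L.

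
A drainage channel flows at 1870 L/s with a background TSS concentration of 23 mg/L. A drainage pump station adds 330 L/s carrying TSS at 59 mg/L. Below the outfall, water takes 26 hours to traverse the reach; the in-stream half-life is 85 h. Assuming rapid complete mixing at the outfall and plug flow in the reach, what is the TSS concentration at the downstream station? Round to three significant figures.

Mixed concentration C = ΣQC/ΣQ = (1870·23.00 + 330.0·59.00) / 2200 = 62480/2200 = 28.40 mg/L.
Half-life 85 h → k = ln 2 / 85 = 0.008155 h⁻¹ = 0.1957 d⁻¹.
Decay over the reach: 28.40·exp(−kt) = 28.40·0.8089 = 22.97 mg/L.

23.0 mg/L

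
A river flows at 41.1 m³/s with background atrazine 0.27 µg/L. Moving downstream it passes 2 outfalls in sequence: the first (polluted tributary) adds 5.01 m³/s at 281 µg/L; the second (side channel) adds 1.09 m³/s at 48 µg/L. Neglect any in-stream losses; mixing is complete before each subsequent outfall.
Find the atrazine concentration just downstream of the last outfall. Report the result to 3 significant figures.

After outfall 1: Q = 41.10 + 5.010 = 46.11 m³/s; C = (41.10·0.2700 + 5.010·281.0)/46.11 = 30.77 µg/L.
After outfall 2: Q = 46.11 + 1.090 = 47.20 m³/s; C = (46.11·30.77 + 1.090·48.00)/47.20 = 31.17 µg/L.

31.2 µg/L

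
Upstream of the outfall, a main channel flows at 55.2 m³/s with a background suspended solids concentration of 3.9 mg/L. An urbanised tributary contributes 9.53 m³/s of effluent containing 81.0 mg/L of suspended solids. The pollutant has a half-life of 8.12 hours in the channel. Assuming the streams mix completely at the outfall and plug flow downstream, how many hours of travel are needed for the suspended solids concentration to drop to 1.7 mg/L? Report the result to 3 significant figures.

25.7 h

Flow-weighted average: C = (55.20·3.900 + 9.530·81.00) / 64.73 = 987.2/64.73 = 15.25 mg/L.
Half-life 8.12 h → k = ln 2 / 8.12 = 0.08536 h⁻¹ = 2.049 d⁻¹.
15.25·exp(−k·t) = 1.7 → t = ln(15.25/1.7)/k = 92530 s = 25.70 h.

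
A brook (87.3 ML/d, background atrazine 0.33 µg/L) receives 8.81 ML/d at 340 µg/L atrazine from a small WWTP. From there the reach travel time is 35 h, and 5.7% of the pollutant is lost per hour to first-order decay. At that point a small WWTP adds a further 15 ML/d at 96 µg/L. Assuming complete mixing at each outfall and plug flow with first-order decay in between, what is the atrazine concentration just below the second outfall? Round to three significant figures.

Flow-weighted average: C = (87.30·0.3300 + 8.810·340.0) / 96.11 = 3024/96.11 = 31.47 µg/L; combined flow 96.11 ML/d.
5.7%/h lost → k = −ln(1 − 0.057) = 0.05869 h⁻¹.
Applying C = C₀e^(−kt): 31.47 × 0.1282 = 4.034 µg/L.
At the second outfall, C = (96.11·4.034 + 15.00·96.00) / (96.11 + 15.00) = 16.45 µg/L.

16.4 µg/L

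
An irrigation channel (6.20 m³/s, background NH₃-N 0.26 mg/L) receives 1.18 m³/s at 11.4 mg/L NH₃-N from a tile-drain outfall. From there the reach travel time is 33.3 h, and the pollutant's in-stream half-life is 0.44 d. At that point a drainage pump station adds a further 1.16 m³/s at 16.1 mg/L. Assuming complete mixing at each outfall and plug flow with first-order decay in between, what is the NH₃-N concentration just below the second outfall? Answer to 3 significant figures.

2.39 mg/L

Mass balance: C = (6.200·0.2600 + 1.180·11.40) / 7.380 = 15.06/7.380 = 2.041 mg/L; combined flow 7.380 m³/s.
Half-life 0.44 d → k = ln 2 / 0.44 = 1.575 d⁻¹.
Decay over the reach: 2.041·exp(−kt) = 2.041·0.1124 = 0.2294 mg/L.
At the second outfall, C = (7.380·0.2294 + 1.160·16.10) / (7.380 + 1.160) = 2.385 mg/L.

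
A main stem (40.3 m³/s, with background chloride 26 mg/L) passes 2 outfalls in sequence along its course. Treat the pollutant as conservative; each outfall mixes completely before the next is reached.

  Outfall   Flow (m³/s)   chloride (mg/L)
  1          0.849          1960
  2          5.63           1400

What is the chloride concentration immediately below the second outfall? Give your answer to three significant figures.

226 mg/L

After outfall 1: Q = 40.30 + 0.8490 = 41.15 m³/s; C = (40.30·26.00 + 0.8490·1960)/41.15 = 65.90 mg/L.
After outfall 2: Q = 41.15 + 5.630 = 46.78 m³/s; C = (41.15·65.90 + 5.630·1400)/46.78 = 226.5 mg/L.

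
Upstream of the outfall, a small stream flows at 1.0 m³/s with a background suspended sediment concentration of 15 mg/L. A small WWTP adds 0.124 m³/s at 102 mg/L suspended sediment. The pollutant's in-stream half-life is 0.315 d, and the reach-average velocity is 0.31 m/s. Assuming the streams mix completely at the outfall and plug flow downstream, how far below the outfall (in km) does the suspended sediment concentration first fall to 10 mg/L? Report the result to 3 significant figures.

11.0 km

After mixing, C = (1.000·15.00 + 0.1240·102.0) / 1.124 = 27.65/1.124 = 24.60 mg/L.
Half-life 0.315 d → k = ln 2 / 0.315 = 2.200 d⁻¹.
Set 24.60·exp(−k·t) = 10 → t = ln(24.60/10)/k = 35340 s = 9.817 h.
Distance = v·t = 0.31·35340 = 10960 m = 10.96 km.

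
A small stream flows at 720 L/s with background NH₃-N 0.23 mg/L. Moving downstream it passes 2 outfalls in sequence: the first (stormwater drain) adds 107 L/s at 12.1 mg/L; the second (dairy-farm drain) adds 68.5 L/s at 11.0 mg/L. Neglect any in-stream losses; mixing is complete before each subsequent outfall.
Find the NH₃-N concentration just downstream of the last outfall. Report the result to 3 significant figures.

2.47 mg/L

Outfall 1: combined Q = 827.0 L/s; C = (720.0·0.2300 + 107.0·12.10)/827.0 = 1.766 mg/L.
Outfall 2: combined Q = 895.5 L/s; C = (827.0·1.766 + 68.50·11.00)/895.5 = 2.472 mg/L.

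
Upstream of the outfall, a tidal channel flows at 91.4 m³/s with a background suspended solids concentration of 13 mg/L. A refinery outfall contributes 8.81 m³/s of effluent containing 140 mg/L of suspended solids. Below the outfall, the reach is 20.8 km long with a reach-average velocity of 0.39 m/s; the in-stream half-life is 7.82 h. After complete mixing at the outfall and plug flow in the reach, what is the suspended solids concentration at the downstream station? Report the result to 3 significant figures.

6.50 mg/L

Flow-weighted average: C = (91.40·13.00 + 8.810·140.0) / 100.2 = 2422/100.2 = 24.17 mg/L.
Travel time t = 20.8·1000 / 0.39 = 53330 s = 14.81 h.
Half-life 7.82 h → k = ln 2 / 7.82 = 0.08864 h⁻¹ = 2.127 d⁻¹.
First-order decay: C = 24.17·exp(−k·t) = 24.17·0.2690 = 6.500 mg/L.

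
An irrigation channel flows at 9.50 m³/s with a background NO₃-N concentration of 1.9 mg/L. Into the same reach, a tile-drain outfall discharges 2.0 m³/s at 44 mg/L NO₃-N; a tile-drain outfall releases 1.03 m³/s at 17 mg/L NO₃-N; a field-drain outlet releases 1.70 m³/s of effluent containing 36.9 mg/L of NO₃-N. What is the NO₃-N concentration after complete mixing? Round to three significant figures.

After mixing, C = (9.500·1.900 + 2.000·44.00 + 1.030·17.00 + 1.700·36.90) / 14.23 = 186.3/14.23 = 13.09 mg/L.

13.1 mg/L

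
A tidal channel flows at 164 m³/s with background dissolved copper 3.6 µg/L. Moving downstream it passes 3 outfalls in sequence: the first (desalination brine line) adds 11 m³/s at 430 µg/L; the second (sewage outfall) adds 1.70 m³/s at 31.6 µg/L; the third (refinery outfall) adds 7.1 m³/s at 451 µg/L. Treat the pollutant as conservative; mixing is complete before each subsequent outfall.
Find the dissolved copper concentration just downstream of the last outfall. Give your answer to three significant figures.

Outfall 1: combined Q = 175.0 m³/s; C = (164.0·3.600 + 11.00·430.0)/175.0 = 30.40 µg/L.
Outfall 2: combined Q = 176.7 m³/s; C = (175.0·30.40 + 1.700·31.60)/176.7 = 30.41 µg/L.
Outfall 3: combined Q = 183.8 m³/s; C = (176.7·30.41 + 7.100·451.0)/183.8 = 46.66 µg/L.

46.7 µg/L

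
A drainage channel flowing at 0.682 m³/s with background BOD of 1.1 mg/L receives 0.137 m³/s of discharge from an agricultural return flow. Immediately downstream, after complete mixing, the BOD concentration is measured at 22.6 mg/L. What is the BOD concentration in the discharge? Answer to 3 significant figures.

Mass balance: 0.6820·1.100 + 0.1370·Cₑ = 0.8190·22.60
→ Cₑ = (0.8190·22.60 − 0.6820·1.100) / 0.1370 = 129.6 mg/L.

130 mg/L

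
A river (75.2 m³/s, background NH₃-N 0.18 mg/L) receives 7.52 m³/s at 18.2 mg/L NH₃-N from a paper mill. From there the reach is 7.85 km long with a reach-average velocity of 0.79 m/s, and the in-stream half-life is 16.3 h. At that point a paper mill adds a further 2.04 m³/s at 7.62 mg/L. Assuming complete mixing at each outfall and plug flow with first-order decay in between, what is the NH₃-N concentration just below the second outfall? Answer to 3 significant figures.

After mixing, C = (75.20·0.1800 + 7.520·18.20) / 82.72 = 150.4/82.72 = 1.818 mg/L; combined flow 82.72 m³/s.
Travel time t = 7.85·1000 / 0.79 = 9937 s = 2.760 h.
Half-life 16.3 h → k = ln 2 / 16.3 = 0.04252 h⁻¹ = 1.021 d⁻¹.
First-order decay: C = 1.818·exp(−k·t) = 1.818·0.8893 = 1.617 mg/L.
At the second outfall, C = (82.72·1.617 + 2.040·7.620) / (82.72 + 2.040) = 1.761 mg/L.

1.76 mg/L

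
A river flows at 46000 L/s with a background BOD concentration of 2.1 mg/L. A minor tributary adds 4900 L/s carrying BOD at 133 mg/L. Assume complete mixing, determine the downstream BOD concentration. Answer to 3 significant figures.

14.7 mg/L

Flow-weighted average: C = (46000·2.100 + 4900·133.0) / 50900 = 748300/50900 = 14.70 mg/L.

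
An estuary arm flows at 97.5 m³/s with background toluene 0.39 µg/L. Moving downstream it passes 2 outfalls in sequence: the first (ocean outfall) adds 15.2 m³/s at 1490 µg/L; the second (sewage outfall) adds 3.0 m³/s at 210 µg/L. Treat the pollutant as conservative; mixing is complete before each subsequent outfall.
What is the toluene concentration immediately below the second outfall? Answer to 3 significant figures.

Outfall 1: combined Q = 112.7 m³/s; C = (97.50·0.3900 + 15.20·1490)/112.7 = 201.3 µg/L.
Outfall 2: combined Q = 115.7 m³/s; C = (112.7·201.3 + 3.000·210.0)/115.7 = 201.5 µg/L.

202 µg/L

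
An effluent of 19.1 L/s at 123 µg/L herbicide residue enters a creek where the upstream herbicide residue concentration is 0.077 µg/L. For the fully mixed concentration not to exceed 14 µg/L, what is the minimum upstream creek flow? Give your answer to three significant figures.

150 L/s

Set C_mix = 14: (Q·0.07700 + 19.10·123.0) / (Q + 19.10) = 14
→ Q = 19.10·(123.0 − 14)/(14 − 0.07700) = 149.5 L/s.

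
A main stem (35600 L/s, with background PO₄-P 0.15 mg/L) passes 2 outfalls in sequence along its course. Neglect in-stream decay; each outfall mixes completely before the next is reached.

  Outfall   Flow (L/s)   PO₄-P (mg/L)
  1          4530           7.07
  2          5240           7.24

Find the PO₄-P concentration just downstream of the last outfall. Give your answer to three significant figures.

After outfall 1: Q = 35600 + 4530 = 40130 L/s; C = (35600·0.1500 + 4530·7.070)/40130 = 0.9312 mg/L.
After outfall 2: Q = 40130 + 5240 = 45370 L/s; C = (40130·0.9312 + 5240·7.240)/45370 = 1.660 mg/L.

1.66 mg/L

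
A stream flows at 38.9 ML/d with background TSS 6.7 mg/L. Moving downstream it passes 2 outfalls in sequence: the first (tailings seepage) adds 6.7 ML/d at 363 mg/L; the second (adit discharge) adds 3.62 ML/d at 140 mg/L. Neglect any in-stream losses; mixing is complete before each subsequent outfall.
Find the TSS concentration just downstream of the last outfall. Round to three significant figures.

65.0 mg/L

After outfall 1: Q = 38.90 + 6.700 = 45.60 ML/d; C = (38.90·6.700 + 6.700·363.0)/45.60 = 59.05 mg/L.
After outfall 2: Q = 45.60 + 3.620 = 49.22 ML/d; C = (45.60·59.05 + 3.620·140.0)/49.22 = 65.00 mg/L.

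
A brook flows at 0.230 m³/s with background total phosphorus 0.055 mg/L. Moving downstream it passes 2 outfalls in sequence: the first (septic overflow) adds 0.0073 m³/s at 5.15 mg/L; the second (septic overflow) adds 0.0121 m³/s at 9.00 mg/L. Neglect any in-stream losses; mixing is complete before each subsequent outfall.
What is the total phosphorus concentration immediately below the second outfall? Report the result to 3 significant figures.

0.638 mg/L

After outfall 1: Q = 0.2300 + 0.007300 = 0.2373 m³/s; C = (0.2300·0.05500 + 0.007300·5.150)/0.2373 = 0.2117 mg/L.
After outfall 2: Q = 0.2373 + 0.01210 = 0.2494 m³/s; C = (0.2373·0.2117 + 0.01210·9.000)/0.2494 = 0.6381 mg/L.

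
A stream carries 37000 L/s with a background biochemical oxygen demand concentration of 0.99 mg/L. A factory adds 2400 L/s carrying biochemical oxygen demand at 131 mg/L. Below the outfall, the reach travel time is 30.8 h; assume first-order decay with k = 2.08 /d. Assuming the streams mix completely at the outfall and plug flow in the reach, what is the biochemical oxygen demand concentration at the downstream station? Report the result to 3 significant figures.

0.617 mg/L

Flow-weighted average: C = (37000·0.9900 + 2400·131.0) / 39400 = 351000/39400 = 8.909 mg/L.
After decay, C = 8.909 × e^(−kt) = 8.909 × 0.06930 = 0.6174 mg/L.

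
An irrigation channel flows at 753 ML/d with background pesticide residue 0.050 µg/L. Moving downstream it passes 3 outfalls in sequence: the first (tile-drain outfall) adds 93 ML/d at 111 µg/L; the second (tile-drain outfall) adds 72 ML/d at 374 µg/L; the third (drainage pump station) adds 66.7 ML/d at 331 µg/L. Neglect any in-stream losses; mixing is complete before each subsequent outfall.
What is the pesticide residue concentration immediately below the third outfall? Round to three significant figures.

60.3 µg/L

Outfall 1: combined Q = 846.0 ML/d; C = (753.0·0.05000 + 93.00·111.0)/846.0 = 12.25 µg/L.
Outfall 2: combined Q = 918.0 ML/d; C = (846.0·12.25 + 72.00·374.0)/918.0 = 40.62 µg/L.
Outfall 3: combined Q = 984.7 ML/d; C = (918.0·40.62 + 66.70·331.0)/984.7 = 60.29 µg/L.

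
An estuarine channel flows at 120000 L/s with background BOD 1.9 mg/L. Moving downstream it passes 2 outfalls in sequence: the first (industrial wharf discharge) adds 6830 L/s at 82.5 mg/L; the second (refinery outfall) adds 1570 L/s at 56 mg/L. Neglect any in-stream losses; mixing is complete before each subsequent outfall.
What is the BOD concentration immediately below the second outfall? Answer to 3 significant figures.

After outfall 1: Q = 120000 + 6830 = 126800 L/s; C = (120000·1.900 + 6830·82.50)/126800 = 6.240 mg/L.
After outfall 2: Q = 126800 + 1570 = 128400 L/s; C = (126800·6.240 + 1570·56.00)/128400 = 6.849 mg/L.

6.85 mg/L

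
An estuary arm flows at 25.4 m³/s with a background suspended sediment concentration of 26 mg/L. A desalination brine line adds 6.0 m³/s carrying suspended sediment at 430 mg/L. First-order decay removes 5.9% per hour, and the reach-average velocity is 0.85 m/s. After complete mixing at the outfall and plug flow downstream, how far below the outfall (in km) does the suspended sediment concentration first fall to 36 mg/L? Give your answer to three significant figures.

Flow-weighted average: C = (25.40·26.00 + 6.000·430.0) / 31.40 = 3240/31.40 = 103.2 mg/L.
5.9%/h lost → k = −ln(1 − 0.059) = 0.06081 h⁻¹.
Set 103.2·exp(−k·t) = 36 → t = ln(103.2/36)/k = 62340 s = 17.32 h.
Distance = v·t = 0.85·62340 = 52990 m = 52.99 km.

53.0 km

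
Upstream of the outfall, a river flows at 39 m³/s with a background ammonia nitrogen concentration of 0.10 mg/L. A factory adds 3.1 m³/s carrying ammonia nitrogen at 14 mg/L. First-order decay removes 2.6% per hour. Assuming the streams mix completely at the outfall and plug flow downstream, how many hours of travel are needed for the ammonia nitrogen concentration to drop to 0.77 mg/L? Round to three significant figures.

14.3 h

Mass balance: C = (39.00·0.1000 + 3.100·14.00) / 42.10 = 47.30/42.10 = 1.124 mg/L.
2.6%/h lost → k = −ln(1 − 0.026) = 0.02634 h⁻¹.
1.124·exp(−k·t) = 0.77 → t = ln(1.124/0.77)/k = 51630 s = 14.34 h.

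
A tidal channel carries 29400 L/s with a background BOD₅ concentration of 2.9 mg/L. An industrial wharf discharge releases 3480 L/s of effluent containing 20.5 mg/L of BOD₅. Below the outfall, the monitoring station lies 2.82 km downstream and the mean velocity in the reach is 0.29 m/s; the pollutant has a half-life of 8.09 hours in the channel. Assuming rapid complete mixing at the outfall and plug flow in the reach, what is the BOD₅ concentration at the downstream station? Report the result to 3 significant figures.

Conservation of mass: C = (29400·2.900 + 3480·20.50) / 32880 = 156600/32880 = 4.763 mg/L.
Travel time t = 2.82·1000 / 0.29 = 9724 s = 2.701 h.
Half-life 8.09 h → k = ln 2 / 8.09 = 0.08568 h⁻¹ = 2.056 d⁻¹.
Decay over the reach: 4.763·exp(−kt) = 4.763·0.7934 = 3.779 mg/L.

3.78 mg/L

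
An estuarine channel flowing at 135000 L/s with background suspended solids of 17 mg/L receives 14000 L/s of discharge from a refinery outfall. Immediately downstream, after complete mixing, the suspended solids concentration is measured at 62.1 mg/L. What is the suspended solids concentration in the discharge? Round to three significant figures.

Mass balance: 135000·17.00 + 14000·Cₑ = 149000·62.10
→ Cₑ = (149000·62.10 − 135000·17.00) / 14000 = 497.0 mg/L.

497 mg/L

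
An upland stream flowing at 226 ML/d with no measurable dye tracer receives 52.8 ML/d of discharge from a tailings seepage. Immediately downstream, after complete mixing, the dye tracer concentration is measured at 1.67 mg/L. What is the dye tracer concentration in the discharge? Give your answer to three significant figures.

8.82 mg/L

Mass balance: 226.0·0 + 52.80·Cₑ = 278.8·1.670
→ Cₑ = (278.8·1.670 − 226.0·0) / 52.80 = 8.818 mg/L.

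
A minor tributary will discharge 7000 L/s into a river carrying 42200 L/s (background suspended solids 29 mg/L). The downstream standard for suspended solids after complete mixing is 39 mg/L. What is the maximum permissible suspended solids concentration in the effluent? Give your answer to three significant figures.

At the limit, (Qr·Cr + Qe·Cₑ)/(Qr + Qe) = 39:
Cₑ = (49200·39 − 42200·29.00) / 7000 = 99.29 mg/L.

99.3 mg/L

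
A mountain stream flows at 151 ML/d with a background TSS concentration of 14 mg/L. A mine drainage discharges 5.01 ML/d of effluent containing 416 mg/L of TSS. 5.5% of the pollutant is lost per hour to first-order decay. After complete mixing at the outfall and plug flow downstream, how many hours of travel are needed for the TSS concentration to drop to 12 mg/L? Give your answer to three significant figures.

14.3 h

After mixing, C = (151.0·14.00 + 5.010·416.0) / 156.0 = 4198/156.0 = 26.91 mg/L.
5.5%/h lost → k = −ln(1 − 0.055) = 0.05657 h⁻¹.
26.91·exp(−k·t) = 12 → t = ln(26.91/12)/k = 51390 s = 14.28 h.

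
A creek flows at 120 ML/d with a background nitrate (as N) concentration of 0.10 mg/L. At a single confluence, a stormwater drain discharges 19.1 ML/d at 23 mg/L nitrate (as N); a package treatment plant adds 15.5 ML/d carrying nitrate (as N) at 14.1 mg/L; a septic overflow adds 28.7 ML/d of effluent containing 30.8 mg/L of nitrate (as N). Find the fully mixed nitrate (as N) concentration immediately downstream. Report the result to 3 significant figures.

8.48 mg/L

After mixing, C = (120.0·0.1000 + 19.10·23.00 + 15.50·14.10 + 28.70·30.80) / 183.3 = 1554/183.3 = 8.477 mg/L.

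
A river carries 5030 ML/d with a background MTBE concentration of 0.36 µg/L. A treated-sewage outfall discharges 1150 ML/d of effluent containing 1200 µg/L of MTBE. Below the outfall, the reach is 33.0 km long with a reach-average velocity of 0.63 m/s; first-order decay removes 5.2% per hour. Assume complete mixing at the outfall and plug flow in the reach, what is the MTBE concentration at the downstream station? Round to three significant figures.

103 µg/L

After mixing, C = (5030·0.3600 + 1150·1200) / 6180 = 1382000/6180 = 223.6 µg/L.
Travel time t = 33.0·1000 / 0.63 = 52380 s = 14.55 h.
5.2%/h lost → k = −ln(1 − 0.052) = 0.05340 h⁻¹.
Decay over the reach: 223.6·exp(−kt) = 223.6·0.4598 = 102.8 µg/L.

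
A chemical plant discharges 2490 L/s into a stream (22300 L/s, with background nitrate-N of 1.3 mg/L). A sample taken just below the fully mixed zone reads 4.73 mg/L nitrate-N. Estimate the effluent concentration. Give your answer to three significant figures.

Mass balance: 22300·1.300 + 2490·Cₑ = 24790·4.730
→ Cₑ = (24790·4.730 − 22300·1.300) / 2490 = 35.45 mg/L.

35.4 mg/L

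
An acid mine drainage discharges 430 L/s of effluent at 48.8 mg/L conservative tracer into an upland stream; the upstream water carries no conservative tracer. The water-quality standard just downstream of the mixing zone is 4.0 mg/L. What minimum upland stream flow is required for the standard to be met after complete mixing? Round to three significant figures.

Set C_mix = 4.0: (Q·0 + 430.0·48.80) / (Q + 430.0) = 4.0
→ Q = 430.0·(48.80 − 4.0)/(4.0 − 0) = 4816 L/s.

4820 L/s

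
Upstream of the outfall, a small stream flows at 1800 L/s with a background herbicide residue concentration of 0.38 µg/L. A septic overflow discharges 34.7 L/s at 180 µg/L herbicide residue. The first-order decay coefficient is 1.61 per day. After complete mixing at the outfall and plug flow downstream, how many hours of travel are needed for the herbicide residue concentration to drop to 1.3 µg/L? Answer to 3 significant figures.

Mixed concentration C = ΣQC/ΣQ = (1800·0.3800 + 34.70·180.0) / 1835 = 6930/1835 = 3.777 µg/L.
3.777·exp(−k·t) = 1.3 → t = ln(3.777/1.3)/k = 57240 s = 15.90 h.

15.9 h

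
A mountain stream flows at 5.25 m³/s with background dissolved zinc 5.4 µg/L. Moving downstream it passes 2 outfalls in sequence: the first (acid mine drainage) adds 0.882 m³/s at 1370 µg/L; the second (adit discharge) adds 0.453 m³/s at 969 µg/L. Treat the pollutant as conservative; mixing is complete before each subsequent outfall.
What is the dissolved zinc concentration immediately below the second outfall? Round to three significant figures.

After outfall 1: Q = 5.250 + 0.8820 = 6.132 m³/s; C = (5.250·5.400 + 0.8820·1370)/6.132 = 201.7 µg/L.
After outfall 2: Q = 6.132 + 0.4530 = 6.585 m³/s; C = (6.132·201.7 + 0.4530·969.0)/6.585 = 254.5 µg/L.

254 µg/L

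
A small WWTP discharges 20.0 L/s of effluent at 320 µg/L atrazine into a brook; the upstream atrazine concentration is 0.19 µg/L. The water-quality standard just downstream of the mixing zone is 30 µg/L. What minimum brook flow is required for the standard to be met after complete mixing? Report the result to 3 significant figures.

195 L/s

Set C_mix = 30: (Q·0.1900 + 20.00·320.0) / (Q + 20.00) = 30
→ Q = 20.00·(320.0 − 30)/(30 − 0.1900) = 194.6 L/s.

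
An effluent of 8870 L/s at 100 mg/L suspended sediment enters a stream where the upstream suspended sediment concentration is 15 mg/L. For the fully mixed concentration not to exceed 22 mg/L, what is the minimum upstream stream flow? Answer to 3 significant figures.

98800 L/s

Set C_mix = 22: (Q·15.00 + 8870·100.0) / (Q + 8870) = 22
→ Q = 8870·(100.0 − 22)/(22 − 15.00) = 98840 L/s.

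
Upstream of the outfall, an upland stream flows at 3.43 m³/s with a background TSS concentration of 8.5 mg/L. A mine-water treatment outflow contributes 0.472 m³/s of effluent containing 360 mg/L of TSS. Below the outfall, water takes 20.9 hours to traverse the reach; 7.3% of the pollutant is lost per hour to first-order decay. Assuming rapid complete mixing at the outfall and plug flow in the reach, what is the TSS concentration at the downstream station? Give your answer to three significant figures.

10.5 mg/L

Conservation of mass: C = (3.430·8.500 + 0.4720·360.0) / 3.902 = 199.1/3.902 = 51.02 mg/L.
7.3%/h lost → k = −ln(1 − 0.073) = 0.07580 h⁻¹.
First-order decay: C = 51.02·exp(−k·t) = 51.02·0.2051 = 10.46 mg/L.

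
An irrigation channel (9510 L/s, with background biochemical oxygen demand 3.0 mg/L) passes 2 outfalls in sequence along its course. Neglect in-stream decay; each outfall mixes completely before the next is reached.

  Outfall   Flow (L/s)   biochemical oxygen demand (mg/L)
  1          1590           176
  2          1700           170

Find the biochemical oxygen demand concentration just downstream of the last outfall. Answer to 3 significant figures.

Below outfall 1: Q → 11100 L/s, C = (9510·3.000 + 1590·176.0)/11100 = 27.78 mg/L.
Below outfall 2: Q → 12800 L/s, C = (11100·27.78 + 1700·170.0)/12800 = 46.67 mg/L.

46.7 mg/L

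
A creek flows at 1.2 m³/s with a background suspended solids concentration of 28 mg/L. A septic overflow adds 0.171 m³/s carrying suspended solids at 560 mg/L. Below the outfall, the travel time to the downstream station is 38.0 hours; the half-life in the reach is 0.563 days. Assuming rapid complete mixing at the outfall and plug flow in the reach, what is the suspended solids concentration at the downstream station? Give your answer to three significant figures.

13.4 mg/L

Flow-weighted average: C = (1.200·28.00 + 0.1710·560.0) / 1.371 = 129.4/1.371 = 94.35 mg/L.
Half-life 0.563 d → k = ln 2 / 0.563 = 1.231 d⁻¹.
Applying C = C₀e^(−kt): 94.35 × 0.1424 = 13.43 mg/L.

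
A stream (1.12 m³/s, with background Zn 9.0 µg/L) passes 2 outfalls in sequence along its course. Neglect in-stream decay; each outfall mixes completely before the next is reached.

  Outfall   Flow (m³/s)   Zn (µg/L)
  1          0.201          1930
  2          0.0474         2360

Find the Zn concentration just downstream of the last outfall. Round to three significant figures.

373 µg/L

Outfall 1: combined Q = 1.321 m³/s; C = (1.120·9.000 + 0.2010·1930)/1.321 = 301.3 µg/L.
Outfall 2: combined Q = 1.368 m³/s; C = (1.321·301.3 + 0.04740·2360)/1.368 = 372.6 µg/L.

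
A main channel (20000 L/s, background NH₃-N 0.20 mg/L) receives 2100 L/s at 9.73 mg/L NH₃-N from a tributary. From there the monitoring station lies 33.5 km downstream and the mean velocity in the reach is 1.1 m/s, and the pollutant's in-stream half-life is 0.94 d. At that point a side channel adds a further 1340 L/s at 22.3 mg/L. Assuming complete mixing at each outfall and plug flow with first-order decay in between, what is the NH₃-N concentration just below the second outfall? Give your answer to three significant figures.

2.08 mg/L

Mixed concentration C = ΣQC/ΣQ = (20000·0.2000 + 2100·9.730) / 22100 = 24430/22100 = 1.106 mg/L; combined flow 22100 L/s.
Travel time t = 33.5·1000 / 1.1 = 30450 s = 8.460 h.
Half-life 0.94 d → k = ln 2 / 0.94 = 0.7374 d⁻¹.
First-order decay: C = 1.106·exp(−k·t) = 1.106·0.7711 = 0.8525 mg/L.
At the second outfall, C = (22100·0.8525 + 1340·22.30) / (22100 + 1340) = 2.079 mg/L.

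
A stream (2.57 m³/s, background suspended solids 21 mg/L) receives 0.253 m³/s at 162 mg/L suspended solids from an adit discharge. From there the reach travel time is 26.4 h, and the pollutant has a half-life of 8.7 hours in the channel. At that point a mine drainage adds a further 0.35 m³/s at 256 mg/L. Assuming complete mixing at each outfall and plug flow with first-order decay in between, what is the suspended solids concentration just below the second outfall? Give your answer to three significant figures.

31.9 mg/L

Conservation of mass: C = (2.570·21.00 + 0.2530·162.0) / 2.823 = 94.96/2.823 = 33.64 mg/L; combined flow 2.823 m³/s.
Half-life 8.7 h → k = ln 2 / 8.7 = 0.07967 h⁻¹ = 1.912 d⁻¹.
First-order decay: C = 33.64·exp(−k·t) = 33.64·0.1220 = 4.105 mg/L.
At the second outfall, C = (2.823·4.105 + 0.3500·256.0) / (2.823 + 0.3500) = 31.89 mg/L.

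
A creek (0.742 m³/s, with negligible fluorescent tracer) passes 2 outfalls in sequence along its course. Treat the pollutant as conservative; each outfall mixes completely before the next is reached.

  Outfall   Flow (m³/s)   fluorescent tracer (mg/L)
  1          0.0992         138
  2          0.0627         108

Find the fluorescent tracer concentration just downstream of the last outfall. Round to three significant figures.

Outfall 1: combined Q = 0.8412 m³/s; C = (0.7420·0 + 0.09920·138.0)/0.8412 = 16.27 mg/L.
Outfall 2: combined Q = 0.9039 m³/s; C = (0.8412·16.27 + 0.06270·108.0)/0.9039 = 22.64 mg/L.

22.6 mg/L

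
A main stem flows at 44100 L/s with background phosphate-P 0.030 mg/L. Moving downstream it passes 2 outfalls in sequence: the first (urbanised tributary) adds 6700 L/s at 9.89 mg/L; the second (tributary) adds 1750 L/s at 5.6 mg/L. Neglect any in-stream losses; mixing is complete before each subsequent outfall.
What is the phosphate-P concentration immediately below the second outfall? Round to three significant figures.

1.47 mg/L

Below outfall 1: Q → 50800 L/s, C = (44100·0.03000 + 6700·9.890)/50800 = 1.330 mg/L.
Below outfall 2: Q → 52550 L/s, C = (50800·1.330 + 1750·5.600)/52550 = 1.473 mg/L.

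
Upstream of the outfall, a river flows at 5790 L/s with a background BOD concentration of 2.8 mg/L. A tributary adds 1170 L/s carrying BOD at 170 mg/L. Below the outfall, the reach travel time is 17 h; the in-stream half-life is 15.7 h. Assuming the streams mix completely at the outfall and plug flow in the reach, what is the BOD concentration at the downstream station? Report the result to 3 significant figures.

Conservation of mass: C = (5790·2.800 + 1170·170.0) / 6960 = 215100/6960 = 30.91 mg/L.
Half-life 15.7 h → k = ln 2 / 15.7 = 0.04415 h⁻¹ = 1.060 d⁻¹.
After decay, C = 30.91 × e^(−kt) = 30.91 × 0.4721 = 14.59 mg/L.

14.6 mg/L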